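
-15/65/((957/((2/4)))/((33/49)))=-3/36946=-0.00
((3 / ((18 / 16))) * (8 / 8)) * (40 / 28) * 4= 320 / 21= 15.24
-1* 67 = -67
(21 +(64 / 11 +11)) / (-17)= -416 / 187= -2.22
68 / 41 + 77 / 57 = 7033 / 2337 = 3.01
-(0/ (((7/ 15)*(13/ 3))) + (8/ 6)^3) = -64/ 27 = -2.37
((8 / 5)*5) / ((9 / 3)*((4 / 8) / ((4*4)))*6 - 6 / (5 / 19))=-640 / 1779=-0.36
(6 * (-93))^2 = 311364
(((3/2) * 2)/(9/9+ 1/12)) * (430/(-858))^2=184900/265837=0.70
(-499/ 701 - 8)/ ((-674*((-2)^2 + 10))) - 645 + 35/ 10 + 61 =-3839790091/ 6614636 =-580.50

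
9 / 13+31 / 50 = 853 / 650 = 1.31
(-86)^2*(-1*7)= -51772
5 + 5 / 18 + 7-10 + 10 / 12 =28 / 9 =3.11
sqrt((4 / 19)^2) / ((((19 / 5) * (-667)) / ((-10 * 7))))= 1400 / 240787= 0.01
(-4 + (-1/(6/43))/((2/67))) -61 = -3661/12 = -305.08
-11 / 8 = -1.38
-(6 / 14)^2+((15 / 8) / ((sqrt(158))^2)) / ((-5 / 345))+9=495333 / 61936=8.00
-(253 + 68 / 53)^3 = -2447821162333 / 148877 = -16441902.79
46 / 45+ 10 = 496 / 45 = 11.02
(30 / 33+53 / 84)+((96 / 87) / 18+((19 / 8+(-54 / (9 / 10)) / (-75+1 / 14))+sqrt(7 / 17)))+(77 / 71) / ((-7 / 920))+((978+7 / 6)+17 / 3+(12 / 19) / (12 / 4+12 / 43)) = sqrt(119) / 17+9059979965223923 / 10693171083672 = 847.91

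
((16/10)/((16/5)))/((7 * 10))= 1/140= 0.01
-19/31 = -0.61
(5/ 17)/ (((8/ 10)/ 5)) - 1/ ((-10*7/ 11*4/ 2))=2281/ 1190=1.92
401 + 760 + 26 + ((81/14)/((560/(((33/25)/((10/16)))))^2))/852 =361337637529403/304412500000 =1187.00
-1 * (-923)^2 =-851929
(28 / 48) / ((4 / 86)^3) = 556549 / 96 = 5797.39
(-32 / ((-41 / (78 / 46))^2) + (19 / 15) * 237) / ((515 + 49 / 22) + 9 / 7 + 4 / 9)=1849643873154 / 3198072872375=0.58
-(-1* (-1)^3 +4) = -5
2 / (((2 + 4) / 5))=5 / 3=1.67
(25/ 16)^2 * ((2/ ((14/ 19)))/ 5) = 2375/ 1792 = 1.33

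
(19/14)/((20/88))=209/35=5.97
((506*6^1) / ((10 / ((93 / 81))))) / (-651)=-506 / 945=-0.54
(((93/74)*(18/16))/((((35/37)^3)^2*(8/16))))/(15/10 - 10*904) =-58040892009/132921310812500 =-0.00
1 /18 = 0.06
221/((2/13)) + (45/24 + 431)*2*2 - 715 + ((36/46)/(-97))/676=1849753325/754078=2453.00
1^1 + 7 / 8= 15 / 8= 1.88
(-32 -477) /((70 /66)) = -16797 /35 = -479.91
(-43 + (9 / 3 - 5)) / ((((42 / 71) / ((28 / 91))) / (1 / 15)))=-142 / 91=-1.56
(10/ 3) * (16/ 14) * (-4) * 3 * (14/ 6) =-320/ 3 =-106.67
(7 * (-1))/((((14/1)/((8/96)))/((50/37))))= -25/444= -0.06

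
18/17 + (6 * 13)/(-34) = -21/17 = -1.24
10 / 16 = 5 / 8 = 0.62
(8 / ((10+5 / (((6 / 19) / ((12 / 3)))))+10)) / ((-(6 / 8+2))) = -48 / 1375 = -0.03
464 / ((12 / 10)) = 1160 / 3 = 386.67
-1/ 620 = -0.00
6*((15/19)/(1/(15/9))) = 150/19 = 7.89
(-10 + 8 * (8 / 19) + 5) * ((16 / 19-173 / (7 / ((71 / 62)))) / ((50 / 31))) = 7019423 / 252700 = 27.78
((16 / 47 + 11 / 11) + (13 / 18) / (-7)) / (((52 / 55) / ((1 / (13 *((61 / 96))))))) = 1611940 / 10174983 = 0.16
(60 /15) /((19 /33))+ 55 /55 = 151 /19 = 7.95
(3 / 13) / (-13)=-3 / 169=-0.02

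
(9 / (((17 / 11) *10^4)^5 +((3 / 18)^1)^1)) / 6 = 0.00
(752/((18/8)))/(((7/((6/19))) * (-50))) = -3008/9975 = -0.30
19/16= 1.19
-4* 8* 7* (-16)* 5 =17920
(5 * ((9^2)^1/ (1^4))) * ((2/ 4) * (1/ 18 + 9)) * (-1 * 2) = -7335/ 2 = -3667.50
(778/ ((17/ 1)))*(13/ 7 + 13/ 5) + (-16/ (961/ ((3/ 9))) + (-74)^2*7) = 66104032244/ 1715385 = 38535.97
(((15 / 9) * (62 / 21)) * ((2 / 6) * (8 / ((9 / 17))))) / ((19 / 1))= 42160 / 32319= 1.30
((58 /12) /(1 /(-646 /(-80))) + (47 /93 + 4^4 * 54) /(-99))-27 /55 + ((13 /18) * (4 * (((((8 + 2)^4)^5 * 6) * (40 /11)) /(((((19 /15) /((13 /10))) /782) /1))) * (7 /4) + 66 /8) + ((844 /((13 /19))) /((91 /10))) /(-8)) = 146562101300159999999998144291281653 /16555659120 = 8852688995215311004784577.00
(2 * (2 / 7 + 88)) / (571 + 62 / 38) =5871 / 19040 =0.31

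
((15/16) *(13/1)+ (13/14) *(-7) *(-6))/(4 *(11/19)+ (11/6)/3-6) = -140049/8408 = -16.66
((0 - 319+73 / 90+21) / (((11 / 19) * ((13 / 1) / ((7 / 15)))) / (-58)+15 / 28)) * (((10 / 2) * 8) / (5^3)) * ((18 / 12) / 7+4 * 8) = -53173249976 / 4471875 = -11890.59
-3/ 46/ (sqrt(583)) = -3* sqrt(583)/ 26818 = -0.00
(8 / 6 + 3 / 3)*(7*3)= 49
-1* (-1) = 1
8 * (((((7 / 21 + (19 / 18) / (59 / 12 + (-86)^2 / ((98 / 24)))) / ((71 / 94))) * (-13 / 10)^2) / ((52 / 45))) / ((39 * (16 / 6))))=150838557 / 3032878600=0.05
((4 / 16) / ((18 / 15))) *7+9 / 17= 811 / 408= 1.99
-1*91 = -91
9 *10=90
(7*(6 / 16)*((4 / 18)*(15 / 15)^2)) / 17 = 7 / 204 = 0.03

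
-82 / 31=-2.65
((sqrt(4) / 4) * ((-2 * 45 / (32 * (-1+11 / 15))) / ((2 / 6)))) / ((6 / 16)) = 675 / 16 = 42.19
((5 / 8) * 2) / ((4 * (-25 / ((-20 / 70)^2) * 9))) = -1 / 8820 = -0.00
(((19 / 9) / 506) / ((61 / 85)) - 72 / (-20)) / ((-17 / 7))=-35058569 / 23612490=-1.48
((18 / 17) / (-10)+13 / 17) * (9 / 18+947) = 10612 / 17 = 624.24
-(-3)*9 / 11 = 27 / 11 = 2.45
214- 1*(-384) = 598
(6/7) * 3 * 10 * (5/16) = 225/28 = 8.04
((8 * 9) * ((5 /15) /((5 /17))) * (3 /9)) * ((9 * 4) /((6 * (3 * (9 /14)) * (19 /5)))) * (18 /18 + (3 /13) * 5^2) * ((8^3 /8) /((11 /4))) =7798784 /2223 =3508.22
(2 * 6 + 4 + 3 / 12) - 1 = 61 / 4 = 15.25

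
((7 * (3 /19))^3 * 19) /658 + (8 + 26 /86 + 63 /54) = 20810524 /2188743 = 9.51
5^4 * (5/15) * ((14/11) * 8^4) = 35840000/33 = 1086060.61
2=2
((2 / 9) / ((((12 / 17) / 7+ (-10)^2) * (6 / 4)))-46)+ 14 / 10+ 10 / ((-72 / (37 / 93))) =-1113033791 / 24925860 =-44.65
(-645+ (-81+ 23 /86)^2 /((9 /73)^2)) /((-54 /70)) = -555020.03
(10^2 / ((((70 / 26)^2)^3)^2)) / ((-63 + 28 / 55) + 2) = -1025115745389164 / 89941333042435546875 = -0.00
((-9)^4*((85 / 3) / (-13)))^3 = -6423964410792375 / 2197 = -2923971056346.10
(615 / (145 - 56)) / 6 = 1.15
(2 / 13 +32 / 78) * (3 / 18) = 11 / 117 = 0.09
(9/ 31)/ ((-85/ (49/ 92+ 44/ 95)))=-0.00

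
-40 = -40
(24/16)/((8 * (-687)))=-1/3664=-0.00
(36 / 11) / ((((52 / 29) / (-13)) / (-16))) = 4176 / 11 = 379.64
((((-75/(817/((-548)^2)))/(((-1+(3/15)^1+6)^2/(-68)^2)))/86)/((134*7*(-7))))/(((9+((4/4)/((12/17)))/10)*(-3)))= -6509089200000/21382315188689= -0.30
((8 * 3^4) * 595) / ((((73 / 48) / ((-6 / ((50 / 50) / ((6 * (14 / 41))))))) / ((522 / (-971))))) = 4868938045440 / 2906203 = 1675360.62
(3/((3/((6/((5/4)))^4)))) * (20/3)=442368/125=3538.94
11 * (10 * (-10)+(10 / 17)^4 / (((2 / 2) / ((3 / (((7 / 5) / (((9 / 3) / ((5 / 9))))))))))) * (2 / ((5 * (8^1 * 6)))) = -31710085 / 3507882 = -9.04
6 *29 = 174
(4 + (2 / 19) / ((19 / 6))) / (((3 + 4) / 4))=832 / 361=2.30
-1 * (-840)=840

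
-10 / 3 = -3.33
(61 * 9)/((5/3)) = 1647/5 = 329.40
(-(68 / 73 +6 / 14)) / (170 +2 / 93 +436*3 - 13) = -0.00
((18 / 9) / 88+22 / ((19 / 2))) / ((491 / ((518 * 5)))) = 2531725 / 205238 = 12.34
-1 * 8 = -8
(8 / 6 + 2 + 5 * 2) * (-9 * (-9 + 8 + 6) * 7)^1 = -4200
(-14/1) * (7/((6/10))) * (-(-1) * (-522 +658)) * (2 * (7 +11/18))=-9129680/27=-338136.30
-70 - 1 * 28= -98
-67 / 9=-7.44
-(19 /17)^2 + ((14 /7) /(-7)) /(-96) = -121007 /97104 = -1.25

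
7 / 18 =0.39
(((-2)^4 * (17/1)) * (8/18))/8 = 136/9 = 15.11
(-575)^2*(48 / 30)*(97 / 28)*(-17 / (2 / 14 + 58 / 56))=-872321000 / 33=-26433969.70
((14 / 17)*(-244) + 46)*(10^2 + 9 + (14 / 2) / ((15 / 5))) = -293252 / 17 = -17250.12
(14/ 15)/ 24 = 0.04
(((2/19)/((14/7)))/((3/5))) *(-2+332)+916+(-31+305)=23160/19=1218.95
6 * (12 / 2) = 36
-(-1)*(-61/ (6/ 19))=-1159/ 6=-193.17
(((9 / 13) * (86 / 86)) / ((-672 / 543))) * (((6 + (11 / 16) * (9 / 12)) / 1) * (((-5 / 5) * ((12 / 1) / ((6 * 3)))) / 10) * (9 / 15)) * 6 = 2037879 / 2329600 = 0.87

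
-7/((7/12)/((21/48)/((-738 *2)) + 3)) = -70841/1968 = -36.00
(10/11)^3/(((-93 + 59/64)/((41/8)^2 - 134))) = 6895000/7843583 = 0.88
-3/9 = -1/3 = -0.33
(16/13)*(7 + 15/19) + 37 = 11507/247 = 46.59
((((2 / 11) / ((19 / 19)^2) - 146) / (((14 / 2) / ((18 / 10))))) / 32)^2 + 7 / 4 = 29626081 / 9486400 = 3.12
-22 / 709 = -0.03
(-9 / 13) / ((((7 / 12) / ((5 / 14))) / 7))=-270 / 91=-2.97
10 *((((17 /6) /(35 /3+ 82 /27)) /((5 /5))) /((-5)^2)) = 153 /1985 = 0.08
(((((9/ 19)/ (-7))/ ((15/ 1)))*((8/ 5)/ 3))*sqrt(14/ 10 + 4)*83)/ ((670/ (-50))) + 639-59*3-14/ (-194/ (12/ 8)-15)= 1992*sqrt(15)/ 222775 + 200088/ 433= 462.13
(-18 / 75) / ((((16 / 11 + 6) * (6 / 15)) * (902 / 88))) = -66 / 8405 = -0.01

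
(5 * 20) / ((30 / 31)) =310 / 3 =103.33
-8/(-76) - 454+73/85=-731653/1615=-453.04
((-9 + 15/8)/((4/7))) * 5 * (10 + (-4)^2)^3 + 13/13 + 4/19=-83277193/76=-1095752.54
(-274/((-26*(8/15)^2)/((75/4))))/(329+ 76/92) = 2.11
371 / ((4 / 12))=1113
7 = 7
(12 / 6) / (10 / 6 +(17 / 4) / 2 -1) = 48 / 67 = 0.72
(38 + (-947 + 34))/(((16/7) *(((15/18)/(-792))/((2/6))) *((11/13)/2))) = 286650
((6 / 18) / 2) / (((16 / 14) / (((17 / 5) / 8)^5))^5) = 96986934919339598782837352839694999 / 2213609288845146193920000000000000000000000000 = 0.00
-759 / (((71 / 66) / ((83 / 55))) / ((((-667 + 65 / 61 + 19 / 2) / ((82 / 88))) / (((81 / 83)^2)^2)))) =234111948937819964 / 283105529433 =826942.34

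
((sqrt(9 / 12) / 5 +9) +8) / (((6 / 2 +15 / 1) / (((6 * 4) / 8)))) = 2.86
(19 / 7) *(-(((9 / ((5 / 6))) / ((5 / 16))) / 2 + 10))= -74.05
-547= -547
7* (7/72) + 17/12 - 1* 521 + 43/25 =-930929/1800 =-517.18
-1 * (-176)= 176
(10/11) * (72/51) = 240/187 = 1.28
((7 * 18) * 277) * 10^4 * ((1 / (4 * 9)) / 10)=969500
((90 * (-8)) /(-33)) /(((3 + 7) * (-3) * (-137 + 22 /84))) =0.01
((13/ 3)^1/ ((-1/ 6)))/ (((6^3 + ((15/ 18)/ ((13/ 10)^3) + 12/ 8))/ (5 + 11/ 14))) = -13880646/ 20104595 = -0.69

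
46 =46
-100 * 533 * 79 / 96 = -1052675 / 24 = -43861.46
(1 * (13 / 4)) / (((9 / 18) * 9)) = 13 / 18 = 0.72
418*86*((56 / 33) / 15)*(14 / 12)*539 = 345244592 / 135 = 2557367.35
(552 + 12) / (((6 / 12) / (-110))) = -124080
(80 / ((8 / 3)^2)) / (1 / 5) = 225 / 4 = 56.25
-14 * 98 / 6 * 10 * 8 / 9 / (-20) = 2744 / 27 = 101.63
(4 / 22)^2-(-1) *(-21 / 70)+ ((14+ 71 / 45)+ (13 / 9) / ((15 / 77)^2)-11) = 20765159 / 490050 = 42.37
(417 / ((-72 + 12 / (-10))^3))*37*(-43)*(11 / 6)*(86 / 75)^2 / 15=4497949511 / 16546914900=0.27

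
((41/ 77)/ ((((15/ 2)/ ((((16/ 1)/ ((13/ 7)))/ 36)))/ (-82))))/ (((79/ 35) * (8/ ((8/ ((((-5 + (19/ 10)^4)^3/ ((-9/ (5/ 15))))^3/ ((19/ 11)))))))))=2607755472000000000000000000000000000000000000/ 17290907014677250081126013834101718535987263546027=0.00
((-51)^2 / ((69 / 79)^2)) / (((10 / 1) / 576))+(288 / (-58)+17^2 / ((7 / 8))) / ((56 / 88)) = 740061179752 / 3758545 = 196900.98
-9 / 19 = -0.47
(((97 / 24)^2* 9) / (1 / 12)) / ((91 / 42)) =84681 / 104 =814.24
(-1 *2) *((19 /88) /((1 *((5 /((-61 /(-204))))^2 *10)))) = -0.00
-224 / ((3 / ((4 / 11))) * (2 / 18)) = -2688 / 11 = -244.36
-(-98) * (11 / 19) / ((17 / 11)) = 11858 / 323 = 36.71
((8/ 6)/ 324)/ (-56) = -1/ 13608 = -0.00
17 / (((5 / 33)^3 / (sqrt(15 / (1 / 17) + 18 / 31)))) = 610929*sqrt(245613) / 3875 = 78134.84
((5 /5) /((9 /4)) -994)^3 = -714996632888 /729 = -980790991.62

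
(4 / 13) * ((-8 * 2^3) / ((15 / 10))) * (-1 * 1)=512 / 39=13.13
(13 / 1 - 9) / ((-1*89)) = -0.04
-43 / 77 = -0.56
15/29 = 0.52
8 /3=2.67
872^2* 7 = 5322688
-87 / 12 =-29 / 4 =-7.25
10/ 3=3.33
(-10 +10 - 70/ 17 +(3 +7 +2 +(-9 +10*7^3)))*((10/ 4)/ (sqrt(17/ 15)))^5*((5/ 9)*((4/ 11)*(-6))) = -68309765625*sqrt(255)/ 3674924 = -296827.77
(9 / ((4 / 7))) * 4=63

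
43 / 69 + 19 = 1354 / 69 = 19.62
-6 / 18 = -1 / 3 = -0.33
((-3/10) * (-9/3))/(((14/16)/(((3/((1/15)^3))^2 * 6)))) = 4428675000/7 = 632667857.14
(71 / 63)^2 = 5041 / 3969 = 1.27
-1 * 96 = -96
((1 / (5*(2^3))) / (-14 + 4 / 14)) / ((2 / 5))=-7 / 1536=-0.00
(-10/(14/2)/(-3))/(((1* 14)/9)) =15/49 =0.31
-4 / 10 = -2 / 5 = -0.40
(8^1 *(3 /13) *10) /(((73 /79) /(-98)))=-1858080 /949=-1957.93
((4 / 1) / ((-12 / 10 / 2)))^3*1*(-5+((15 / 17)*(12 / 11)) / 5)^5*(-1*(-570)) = 892569508494838480000 / 2058024507363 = 433702079.49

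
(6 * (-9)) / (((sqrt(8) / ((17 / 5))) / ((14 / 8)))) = -3213 * sqrt(2) / 40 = -113.60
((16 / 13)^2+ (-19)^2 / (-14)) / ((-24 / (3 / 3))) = 57425 / 56784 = 1.01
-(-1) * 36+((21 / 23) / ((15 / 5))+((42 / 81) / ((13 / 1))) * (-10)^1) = 289865 / 8073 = 35.91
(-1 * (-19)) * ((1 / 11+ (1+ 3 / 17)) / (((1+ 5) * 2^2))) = 1501 / 1496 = 1.00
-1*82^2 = -6724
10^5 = 100000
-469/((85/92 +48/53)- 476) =2286844/2312055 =0.99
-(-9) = 9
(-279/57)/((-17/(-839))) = -78027/323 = -241.57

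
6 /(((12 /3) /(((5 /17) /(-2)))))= -15 /68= -0.22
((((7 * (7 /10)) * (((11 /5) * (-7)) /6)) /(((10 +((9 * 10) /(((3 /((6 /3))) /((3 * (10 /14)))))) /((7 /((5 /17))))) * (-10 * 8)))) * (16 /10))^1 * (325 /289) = 2403401 /130866000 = 0.02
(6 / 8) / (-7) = -3 / 28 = -0.11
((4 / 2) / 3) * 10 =20 / 3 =6.67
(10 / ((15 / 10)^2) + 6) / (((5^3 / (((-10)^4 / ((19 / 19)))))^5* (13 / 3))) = 308019200000 / 39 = 7897928205.13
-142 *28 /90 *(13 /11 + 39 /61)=-2429336 /30195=-80.45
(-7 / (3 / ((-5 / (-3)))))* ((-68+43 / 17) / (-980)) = -0.26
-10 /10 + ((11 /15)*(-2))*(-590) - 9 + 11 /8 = 20561 /24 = 856.71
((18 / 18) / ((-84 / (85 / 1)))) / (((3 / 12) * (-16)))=85 / 336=0.25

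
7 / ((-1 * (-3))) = 7 / 3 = 2.33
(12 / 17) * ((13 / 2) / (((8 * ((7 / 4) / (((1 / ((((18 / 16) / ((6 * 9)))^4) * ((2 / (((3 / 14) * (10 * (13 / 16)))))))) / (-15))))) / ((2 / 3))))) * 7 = -56070144 / 119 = -471177.68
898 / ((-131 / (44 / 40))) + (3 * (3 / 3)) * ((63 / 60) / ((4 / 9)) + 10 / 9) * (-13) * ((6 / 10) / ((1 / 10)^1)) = -859743 / 1048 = -820.37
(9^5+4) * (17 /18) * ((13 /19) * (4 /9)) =26101426 /1539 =16959.99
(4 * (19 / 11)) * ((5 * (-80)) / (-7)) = 30400 / 77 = 394.81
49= 49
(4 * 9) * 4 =144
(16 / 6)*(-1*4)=-32 / 3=-10.67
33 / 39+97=1272 / 13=97.85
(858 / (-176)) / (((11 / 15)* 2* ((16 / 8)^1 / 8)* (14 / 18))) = -17.09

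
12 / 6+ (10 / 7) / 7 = 108 / 49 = 2.20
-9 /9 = -1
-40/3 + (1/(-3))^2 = -119/9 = -13.22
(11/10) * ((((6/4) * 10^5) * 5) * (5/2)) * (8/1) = 16500000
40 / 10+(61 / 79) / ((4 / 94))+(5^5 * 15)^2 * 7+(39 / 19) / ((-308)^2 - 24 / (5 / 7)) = 10946590732557939961 / 711702152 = 15380859397.15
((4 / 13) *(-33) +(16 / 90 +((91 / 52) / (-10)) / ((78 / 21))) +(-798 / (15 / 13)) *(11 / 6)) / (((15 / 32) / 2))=-47846692 / 8775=-5452.61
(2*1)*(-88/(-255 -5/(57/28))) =10032/14675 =0.68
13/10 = 1.30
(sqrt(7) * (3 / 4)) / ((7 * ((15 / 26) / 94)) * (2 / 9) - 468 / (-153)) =93483 * sqrt(7) / 382454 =0.65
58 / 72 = 29 / 36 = 0.81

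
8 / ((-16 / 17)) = -17 / 2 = -8.50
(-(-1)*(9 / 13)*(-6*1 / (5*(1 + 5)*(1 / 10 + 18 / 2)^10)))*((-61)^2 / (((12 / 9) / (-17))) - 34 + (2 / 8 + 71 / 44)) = 9400027500000000 / 5568650489088936592343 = 0.00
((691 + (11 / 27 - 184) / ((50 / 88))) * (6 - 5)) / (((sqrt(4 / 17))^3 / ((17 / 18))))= 71763613 * sqrt(17) / 97200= 3044.13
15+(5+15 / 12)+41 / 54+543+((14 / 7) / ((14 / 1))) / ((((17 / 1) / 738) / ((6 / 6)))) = 7341203 / 12852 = 571.21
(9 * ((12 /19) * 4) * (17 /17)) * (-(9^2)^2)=-2834352 /19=-149176.42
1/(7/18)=18/7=2.57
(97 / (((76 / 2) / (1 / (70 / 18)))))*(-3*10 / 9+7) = 3201 / 1330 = 2.41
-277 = -277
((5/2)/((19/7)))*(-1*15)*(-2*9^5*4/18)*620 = 4271211000/19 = 224800578.95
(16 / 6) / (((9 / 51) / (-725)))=-98600 / 9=-10955.56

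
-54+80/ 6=-122/ 3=-40.67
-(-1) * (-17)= -17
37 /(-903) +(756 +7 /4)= 757.71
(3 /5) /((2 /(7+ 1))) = 2.40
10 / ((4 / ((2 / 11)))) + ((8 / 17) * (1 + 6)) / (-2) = -223 / 187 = -1.19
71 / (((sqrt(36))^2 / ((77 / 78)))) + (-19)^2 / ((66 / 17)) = 2932253 / 30888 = 94.93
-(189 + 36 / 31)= -5895 / 31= -190.16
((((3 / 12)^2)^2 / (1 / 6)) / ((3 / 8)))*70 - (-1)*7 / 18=343 / 72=4.76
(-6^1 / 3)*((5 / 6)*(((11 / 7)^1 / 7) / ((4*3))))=-55 / 1764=-0.03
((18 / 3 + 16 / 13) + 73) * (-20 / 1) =-20860 / 13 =-1604.62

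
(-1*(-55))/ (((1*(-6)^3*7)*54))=-55/ 81648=-0.00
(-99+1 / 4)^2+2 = 156057 / 16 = 9753.56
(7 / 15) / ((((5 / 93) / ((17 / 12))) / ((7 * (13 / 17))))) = 19747 / 300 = 65.82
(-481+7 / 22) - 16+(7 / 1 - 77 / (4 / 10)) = -7504 / 11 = -682.18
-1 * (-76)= 76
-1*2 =-2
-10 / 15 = -2 / 3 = -0.67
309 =309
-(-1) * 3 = 3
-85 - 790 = -875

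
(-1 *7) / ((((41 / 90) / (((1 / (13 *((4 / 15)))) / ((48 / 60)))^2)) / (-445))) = 788484375 / 886912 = 889.02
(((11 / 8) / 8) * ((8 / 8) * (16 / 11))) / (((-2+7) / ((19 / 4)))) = 19 / 80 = 0.24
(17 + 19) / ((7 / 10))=360 / 7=51.43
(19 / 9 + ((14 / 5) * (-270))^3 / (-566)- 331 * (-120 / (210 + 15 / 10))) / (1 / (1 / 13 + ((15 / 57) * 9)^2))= 2439311524234178 / 561794337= 4342000.91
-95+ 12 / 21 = -661 / 7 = -94.43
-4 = -4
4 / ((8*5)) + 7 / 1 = 7.10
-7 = -7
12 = 12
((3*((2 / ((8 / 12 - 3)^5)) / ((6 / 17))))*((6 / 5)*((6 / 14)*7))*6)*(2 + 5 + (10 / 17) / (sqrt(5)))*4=-1784592 / 12005 - 209952*sqrt(5) / 84035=-154.24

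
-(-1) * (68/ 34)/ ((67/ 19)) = 38/ 67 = 0.57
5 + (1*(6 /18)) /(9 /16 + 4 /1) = 1111 /219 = 5.07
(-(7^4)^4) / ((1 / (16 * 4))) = -2126907556454464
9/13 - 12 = -147/13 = -11.31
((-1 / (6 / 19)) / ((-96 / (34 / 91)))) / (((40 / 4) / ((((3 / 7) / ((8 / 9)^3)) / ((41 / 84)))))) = 0.00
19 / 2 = 9.50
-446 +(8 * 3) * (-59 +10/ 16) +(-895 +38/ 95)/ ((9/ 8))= -13211/ 5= -2642.20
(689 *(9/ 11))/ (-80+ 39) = -6201/ 451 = -13.75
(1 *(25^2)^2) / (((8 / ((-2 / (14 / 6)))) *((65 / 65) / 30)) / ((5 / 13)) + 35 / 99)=-966796875 / 1127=-857849.93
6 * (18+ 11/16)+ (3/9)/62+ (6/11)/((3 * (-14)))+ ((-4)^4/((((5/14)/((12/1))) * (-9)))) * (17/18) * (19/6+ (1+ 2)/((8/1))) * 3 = -4886987795/515592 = -9478.40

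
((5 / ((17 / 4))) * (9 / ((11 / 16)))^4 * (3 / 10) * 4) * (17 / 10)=5159780352 / 73205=70483.99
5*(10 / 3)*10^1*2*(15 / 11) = 5000 / 11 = 454.55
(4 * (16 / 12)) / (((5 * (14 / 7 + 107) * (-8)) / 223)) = -446 / 1635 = -0.27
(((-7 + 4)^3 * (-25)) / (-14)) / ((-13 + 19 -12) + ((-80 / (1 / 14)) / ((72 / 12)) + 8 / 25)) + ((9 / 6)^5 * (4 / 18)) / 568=0.25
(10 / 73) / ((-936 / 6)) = -0.00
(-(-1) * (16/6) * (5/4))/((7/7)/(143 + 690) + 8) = 0.42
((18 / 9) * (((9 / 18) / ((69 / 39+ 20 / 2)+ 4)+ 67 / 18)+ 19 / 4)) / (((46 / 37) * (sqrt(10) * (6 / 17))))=39475411 * sqrt(10) / 10184400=12.26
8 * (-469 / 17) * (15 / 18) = -9380 / 51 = -183.92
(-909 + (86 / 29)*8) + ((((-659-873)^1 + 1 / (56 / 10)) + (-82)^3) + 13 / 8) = -899344359 / 1624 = -553783.47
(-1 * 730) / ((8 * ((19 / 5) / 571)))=-1042075 / 76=-13711.51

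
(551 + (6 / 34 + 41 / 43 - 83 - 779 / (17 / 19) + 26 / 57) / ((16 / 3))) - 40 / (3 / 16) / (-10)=65637509 / 166668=393.82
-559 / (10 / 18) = -5031 / 5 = -1006.20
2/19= 0.11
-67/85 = -0.79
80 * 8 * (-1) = -640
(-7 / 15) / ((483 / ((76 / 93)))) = -76 / 96255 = -0.00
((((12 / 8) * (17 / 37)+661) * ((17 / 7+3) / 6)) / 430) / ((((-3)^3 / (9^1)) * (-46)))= 26581 / 2634696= 0.01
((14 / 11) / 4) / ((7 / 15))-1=-7 / 22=-0.32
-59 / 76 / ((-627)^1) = 59 / 47652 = 0.00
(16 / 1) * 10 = 160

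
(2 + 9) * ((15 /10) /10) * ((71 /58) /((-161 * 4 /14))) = -2343 /53360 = -0.04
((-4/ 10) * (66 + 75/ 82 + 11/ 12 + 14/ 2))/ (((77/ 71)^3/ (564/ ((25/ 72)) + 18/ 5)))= -1160792345373/ 30386125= -38201.39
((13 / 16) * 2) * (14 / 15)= 91 / 60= 1.52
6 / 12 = 1 / 2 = 0.50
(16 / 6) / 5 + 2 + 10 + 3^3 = 593 / 15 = 39.53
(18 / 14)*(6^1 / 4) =27 / 14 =1.93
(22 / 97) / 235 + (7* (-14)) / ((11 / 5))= -11169308 / 250745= -44.54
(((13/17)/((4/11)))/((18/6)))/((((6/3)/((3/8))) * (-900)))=-143/979200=-0.00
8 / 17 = 0.47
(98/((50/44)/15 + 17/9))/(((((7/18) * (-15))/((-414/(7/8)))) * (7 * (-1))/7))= -7869312/1945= -4045.92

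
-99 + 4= -95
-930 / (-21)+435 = 3355 / 7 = 479.29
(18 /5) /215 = 18 /1075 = 0.02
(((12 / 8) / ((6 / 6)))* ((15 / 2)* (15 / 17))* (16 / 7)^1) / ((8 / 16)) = 5400 / 119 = 45.38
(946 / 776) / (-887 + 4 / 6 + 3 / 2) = -1419 / 1029946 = -0.00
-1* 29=-29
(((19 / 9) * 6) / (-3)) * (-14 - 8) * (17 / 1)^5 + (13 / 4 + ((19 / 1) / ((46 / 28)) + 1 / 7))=764428377785 / 5796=131888954.07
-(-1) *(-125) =-125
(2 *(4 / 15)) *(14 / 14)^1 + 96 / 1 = 96.53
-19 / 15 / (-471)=19 / 7065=0.00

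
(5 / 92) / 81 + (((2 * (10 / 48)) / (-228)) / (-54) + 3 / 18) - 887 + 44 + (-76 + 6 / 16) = -3121021889 / 3398112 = -918.46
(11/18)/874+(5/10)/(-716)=5/5632056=0.00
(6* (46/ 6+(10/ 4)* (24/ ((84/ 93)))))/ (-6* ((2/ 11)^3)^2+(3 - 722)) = -5513097832/ 8916269201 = -0.62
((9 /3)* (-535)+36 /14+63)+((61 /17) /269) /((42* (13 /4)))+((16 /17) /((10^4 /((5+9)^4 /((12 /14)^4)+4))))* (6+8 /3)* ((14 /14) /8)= -442678262219 /288922140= -1532.17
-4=-4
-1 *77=-77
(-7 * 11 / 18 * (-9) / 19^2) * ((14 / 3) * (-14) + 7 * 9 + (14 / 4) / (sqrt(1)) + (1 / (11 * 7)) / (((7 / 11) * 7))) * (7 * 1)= 26477 / 30324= 0.87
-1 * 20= -20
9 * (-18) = -162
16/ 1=16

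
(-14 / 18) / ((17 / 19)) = -0.87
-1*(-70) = 70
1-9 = -8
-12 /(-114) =2 /19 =0.11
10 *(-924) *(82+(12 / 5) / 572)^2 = -577555219752 / 9295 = -62136118.32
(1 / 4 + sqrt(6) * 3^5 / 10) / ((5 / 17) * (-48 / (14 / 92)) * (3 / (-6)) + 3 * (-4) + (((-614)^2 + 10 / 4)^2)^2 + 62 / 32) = 119 / 9615357626029470531417700 + 28917 * sqrt(6) / 24038394065073676328544250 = 0.00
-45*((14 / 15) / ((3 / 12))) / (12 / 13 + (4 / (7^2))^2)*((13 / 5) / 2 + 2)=-21630609 / 36275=-596.30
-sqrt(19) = -4.36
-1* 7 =-7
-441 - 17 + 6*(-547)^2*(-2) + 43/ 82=-294459169/ 82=-3590965.48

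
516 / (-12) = -43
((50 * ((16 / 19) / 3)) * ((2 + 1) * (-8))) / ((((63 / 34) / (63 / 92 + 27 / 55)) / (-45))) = 323625600 / 33649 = 9617.69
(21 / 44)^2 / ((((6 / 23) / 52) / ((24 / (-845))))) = -10143 / 7865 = -1.29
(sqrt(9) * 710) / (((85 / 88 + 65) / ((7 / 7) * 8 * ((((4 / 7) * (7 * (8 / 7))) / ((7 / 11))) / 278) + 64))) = 5464650752 / 2635857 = 2073.20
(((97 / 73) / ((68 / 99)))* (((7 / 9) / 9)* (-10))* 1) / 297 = -3395 / 603126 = -0.01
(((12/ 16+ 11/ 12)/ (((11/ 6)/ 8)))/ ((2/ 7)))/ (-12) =-70/ 33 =-2.12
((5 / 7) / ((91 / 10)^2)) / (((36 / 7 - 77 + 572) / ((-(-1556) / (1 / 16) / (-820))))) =-1600 / 3055689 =-0.00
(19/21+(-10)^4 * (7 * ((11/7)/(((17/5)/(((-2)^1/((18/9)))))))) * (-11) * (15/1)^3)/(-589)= -428793750323/210273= -2039224.01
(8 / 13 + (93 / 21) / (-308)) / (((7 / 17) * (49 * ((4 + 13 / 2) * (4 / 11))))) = 95455 / 12235496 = 0.01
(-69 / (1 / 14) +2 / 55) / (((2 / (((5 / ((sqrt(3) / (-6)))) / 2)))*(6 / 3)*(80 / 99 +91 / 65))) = 597690*sqrt(3) / 1093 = 947.14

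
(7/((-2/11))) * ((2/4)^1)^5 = -77/64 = -1.20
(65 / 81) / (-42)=-65 / 3402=-0.02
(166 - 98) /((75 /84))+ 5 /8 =76.78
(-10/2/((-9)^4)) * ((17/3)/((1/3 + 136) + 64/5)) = -425/14676957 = -0.00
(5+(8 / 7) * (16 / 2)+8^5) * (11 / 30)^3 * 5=12217249 / 1512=8080.19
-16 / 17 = -0.94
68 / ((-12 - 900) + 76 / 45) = -765 / 10241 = -0.07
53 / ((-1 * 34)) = -53 / 34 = -1.56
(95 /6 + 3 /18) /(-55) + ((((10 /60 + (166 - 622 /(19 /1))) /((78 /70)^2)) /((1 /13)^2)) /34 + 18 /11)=535.50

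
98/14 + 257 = 264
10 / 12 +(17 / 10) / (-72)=583 / 720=0.81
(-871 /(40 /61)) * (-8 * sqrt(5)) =23760.91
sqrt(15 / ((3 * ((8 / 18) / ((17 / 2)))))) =3 * sqrt(170) / 4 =9.78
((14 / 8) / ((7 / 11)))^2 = 121 / 16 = 7.56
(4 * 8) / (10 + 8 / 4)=8 / 3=2.67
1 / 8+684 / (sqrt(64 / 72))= 1 / 8+513*sqrt(2)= 725.62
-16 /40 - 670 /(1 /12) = -40202 /5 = -8040.40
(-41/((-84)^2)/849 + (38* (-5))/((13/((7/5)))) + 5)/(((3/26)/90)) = -6020499385/499212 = -12060.01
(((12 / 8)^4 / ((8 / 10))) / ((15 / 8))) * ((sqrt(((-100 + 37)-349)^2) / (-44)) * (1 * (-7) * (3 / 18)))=36.87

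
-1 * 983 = -983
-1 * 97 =-97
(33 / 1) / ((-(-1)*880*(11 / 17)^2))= 867 / 9680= 0.09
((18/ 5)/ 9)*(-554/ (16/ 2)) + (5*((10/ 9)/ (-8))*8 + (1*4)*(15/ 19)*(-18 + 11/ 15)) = -150107/ 1710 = -87.78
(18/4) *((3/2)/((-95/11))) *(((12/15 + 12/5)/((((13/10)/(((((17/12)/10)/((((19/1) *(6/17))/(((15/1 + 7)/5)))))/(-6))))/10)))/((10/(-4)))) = -69938/586625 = -0.12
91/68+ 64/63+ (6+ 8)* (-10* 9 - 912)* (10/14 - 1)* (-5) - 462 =-87820483/4284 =-20499.65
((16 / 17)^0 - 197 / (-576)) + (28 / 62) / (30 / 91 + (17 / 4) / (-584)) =3356469143 / 1223725248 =2.74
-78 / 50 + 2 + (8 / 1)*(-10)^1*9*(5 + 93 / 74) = -4166593 / 925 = -4504.42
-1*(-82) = 82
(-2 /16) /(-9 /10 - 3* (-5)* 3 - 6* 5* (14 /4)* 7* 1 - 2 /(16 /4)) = 5 /27656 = 0.00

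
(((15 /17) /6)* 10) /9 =25 /153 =0.16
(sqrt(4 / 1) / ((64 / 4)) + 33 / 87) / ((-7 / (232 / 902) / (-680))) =39780 / 3157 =12.60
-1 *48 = -48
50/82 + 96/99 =2137/1353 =1.58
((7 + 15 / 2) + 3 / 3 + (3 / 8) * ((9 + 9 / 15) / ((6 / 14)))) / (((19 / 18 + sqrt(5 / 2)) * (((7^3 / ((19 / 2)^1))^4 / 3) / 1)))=-15978266847 / 497179036259920 + 7568652717 * sqrt(10) / 497179036259920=0.00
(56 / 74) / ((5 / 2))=56 / 185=0.30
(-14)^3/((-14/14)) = 2744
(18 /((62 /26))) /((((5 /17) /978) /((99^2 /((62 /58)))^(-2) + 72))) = 838125665631057596 /463772195865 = 1807192.57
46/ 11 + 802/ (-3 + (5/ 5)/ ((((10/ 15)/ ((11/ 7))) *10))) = -1217278/ 4257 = -285.95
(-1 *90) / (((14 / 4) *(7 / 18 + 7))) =-3240 / 931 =-3.48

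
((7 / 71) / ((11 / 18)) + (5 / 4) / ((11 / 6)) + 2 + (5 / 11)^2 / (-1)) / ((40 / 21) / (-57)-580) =-54225297 / 11929462600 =-0.00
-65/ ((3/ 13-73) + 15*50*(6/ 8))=-1690/ 12733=-0.13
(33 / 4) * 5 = 165 / 4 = 41.25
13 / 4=3.25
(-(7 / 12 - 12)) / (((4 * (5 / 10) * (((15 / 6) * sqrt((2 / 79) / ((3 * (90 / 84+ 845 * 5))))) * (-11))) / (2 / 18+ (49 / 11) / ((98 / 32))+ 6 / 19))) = -484843 * sqrt(98154735) / 17380440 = -276.37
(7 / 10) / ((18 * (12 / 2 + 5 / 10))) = 7 / 1170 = 0.01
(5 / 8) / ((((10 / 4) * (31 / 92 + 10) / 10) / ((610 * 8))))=1122400 / 951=1180.23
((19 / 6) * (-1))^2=361 / 36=10.03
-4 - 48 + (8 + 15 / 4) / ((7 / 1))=-1409 / 28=-50.32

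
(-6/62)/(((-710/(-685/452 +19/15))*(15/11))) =-18557/746139000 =-0.00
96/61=1.57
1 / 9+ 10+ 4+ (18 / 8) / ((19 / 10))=5231 / 342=15.30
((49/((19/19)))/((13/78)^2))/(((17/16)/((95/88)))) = 335160/187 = 1792.30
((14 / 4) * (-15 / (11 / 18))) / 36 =-105 / 44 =-2.39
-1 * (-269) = 269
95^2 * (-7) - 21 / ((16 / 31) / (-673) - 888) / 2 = -2340805147877 / 37052720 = -63174.99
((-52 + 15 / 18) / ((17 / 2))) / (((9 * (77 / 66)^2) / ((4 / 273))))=-4912 / 682227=-0.01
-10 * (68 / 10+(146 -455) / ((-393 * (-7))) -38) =287134 / 917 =313.12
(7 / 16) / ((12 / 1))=0.04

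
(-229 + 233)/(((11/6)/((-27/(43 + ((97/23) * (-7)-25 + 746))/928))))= -207/2395052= -0.00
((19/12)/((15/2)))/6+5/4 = 347/270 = 1.29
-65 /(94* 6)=-65 /564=-0.12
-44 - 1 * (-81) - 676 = -639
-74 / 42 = -37 / 21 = -1.76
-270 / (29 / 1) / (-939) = 90 / 9077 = 0.01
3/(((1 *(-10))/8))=-12/5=-2.40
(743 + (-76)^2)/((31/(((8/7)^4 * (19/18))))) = 84555776/223293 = 378.68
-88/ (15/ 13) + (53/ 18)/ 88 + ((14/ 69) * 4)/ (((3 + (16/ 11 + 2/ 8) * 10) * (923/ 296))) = -269118918023/ 3530807280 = -76.22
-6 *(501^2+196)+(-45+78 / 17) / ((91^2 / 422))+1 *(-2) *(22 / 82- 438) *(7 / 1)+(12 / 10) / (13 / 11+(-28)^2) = -124716545505580036 / 83085881515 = -1501055.81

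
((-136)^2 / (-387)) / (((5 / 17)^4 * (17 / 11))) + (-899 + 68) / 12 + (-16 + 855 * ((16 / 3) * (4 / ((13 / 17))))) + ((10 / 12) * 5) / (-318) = 2181408258047 / 111101250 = 19634.42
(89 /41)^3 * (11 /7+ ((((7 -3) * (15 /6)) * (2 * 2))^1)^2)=7903407459 /482447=16381.92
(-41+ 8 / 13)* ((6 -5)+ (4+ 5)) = -403.85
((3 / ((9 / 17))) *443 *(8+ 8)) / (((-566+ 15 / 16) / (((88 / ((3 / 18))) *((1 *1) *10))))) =-3393167360 / 9041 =-375308.86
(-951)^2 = 904401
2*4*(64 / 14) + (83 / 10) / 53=136261 / 3710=36.73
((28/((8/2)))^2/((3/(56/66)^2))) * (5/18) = 96040/29403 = 3.27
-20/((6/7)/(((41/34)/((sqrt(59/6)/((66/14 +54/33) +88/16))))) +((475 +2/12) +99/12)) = -7794846337350000/188407903157754721 +161191008000 * sqrt(354)/188407903157754721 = -0.04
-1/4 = -0.25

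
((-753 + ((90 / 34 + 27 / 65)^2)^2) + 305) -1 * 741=-1641546693673189 / 1490902050625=-1101.04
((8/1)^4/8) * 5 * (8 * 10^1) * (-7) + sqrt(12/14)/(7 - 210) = -1433600.00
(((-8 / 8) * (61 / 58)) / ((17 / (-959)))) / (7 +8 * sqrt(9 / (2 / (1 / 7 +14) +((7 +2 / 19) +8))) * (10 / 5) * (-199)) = -0.02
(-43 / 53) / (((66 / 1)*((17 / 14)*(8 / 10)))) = -1505 / 118932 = -0.01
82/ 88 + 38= 1713/ 44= 38.93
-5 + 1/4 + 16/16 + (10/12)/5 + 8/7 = -205/84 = -2.44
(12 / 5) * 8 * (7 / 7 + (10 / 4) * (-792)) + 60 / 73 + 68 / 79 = -1095589208 / 28835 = -37995.12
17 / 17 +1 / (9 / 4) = 13 / 9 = 1.44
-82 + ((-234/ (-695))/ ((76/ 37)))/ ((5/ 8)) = -5396734/ 66025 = -81.74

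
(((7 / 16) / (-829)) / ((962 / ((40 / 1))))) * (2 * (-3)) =105 / 797498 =0.00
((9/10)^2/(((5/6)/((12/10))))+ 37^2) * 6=5138124/625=8221.00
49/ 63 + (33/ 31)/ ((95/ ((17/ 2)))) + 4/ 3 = 2.21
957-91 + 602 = 1468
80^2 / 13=6400 / 13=492.31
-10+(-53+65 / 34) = -2077 / 34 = -61.09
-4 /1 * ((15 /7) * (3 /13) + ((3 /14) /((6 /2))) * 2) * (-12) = 2784 /91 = 30.59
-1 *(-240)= 240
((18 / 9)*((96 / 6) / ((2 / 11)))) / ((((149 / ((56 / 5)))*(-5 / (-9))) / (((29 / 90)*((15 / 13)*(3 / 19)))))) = 1286208 / 920075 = 1.40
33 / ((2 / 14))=231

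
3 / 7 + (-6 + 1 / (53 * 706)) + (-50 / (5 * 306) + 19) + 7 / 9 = 189335437 / 13358226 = 14.17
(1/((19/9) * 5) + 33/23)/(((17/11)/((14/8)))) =128667/74290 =1.73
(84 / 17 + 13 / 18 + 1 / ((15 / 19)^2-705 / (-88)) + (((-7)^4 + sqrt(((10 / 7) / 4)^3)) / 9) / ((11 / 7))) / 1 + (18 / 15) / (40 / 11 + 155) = 5 * sqrt(70) / 2772 + 94283101657867 / 537059016450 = 175.57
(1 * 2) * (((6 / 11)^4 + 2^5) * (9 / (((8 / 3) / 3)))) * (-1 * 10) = -95136120 / 14641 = -6497.93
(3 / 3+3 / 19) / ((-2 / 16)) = -176 / 19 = -9.26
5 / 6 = 0.83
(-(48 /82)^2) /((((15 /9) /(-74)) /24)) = 3068928 /8405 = 365.13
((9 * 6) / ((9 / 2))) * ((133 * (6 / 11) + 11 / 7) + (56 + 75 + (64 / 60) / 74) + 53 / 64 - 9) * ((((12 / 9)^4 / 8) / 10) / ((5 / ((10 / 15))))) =1077383798 / 86538375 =12.45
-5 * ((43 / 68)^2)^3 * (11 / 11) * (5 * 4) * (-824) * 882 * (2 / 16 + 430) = 24700811926470890175 / 12358435328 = 1998700585.54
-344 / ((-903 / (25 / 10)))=20 / 21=0.95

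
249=249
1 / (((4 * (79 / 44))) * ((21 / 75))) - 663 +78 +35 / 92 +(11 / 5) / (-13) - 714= -4293372121 / 3306940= -1298.29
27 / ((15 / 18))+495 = 2637 / 5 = 527.40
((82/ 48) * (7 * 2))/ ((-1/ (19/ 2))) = -5453/ 24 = -227.21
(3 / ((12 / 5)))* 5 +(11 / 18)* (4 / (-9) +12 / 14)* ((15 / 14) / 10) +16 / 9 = 21313 / 2646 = 8.05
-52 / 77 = -0.68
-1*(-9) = 9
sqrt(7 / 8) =sqrt(14) / 4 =0.94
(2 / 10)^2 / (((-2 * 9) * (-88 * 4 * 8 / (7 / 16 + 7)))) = 119 / 20275200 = 0.00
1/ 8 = 0.12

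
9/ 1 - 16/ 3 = 11/ 3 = 3.67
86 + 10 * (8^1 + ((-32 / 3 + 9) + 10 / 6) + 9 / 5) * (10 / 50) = 528 / 5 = 105.60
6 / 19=0.32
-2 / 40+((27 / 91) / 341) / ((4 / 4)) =-30491 / 620620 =-0.05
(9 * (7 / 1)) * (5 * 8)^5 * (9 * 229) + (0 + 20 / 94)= 624908390400010 / 47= 13295923200000.21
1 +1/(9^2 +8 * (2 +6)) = 146/145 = 1.01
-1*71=-71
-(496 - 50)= -446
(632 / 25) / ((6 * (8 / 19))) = 1501 / 150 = 10.01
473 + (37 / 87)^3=311522572 / 658503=473.08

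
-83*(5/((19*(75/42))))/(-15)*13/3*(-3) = -15106/1425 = -10.60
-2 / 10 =-1 / 5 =-0.20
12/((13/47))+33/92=52317/1196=43.74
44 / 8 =11 / 2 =5.50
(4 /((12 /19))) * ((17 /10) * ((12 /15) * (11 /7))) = 7106 /525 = 13.54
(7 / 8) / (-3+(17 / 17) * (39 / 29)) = -203 / 384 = -0.53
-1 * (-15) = 15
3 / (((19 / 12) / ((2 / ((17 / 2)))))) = 144 / 323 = 0.45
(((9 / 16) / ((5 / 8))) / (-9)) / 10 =-1 / 100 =-0.01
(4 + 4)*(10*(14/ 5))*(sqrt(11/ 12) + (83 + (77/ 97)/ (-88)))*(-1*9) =-16229052/ 97 - 336*sqrt(33) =-169239.99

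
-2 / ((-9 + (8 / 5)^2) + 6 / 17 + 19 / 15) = 1275 / 3073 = 0.41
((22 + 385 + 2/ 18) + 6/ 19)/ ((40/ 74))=257779/ 342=753.74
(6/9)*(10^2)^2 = 20000/3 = 6666.67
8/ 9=0.89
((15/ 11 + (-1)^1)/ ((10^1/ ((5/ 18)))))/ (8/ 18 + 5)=0.00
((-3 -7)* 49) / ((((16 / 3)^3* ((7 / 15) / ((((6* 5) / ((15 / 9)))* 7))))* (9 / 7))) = -694575 / 1024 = -678.30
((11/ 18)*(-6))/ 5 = -11/ 15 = -0.73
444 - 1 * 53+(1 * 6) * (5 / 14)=2752 / 7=393.14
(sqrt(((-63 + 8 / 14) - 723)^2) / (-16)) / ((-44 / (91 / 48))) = 35737 / 16896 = 2.12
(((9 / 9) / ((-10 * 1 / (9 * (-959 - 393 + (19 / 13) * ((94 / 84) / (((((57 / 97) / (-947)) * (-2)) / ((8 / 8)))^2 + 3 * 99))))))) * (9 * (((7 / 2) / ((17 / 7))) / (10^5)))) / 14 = 5549945241851056929 / 492311101754056000000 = 0.01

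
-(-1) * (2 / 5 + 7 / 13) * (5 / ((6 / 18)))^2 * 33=90585 / 13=6968.08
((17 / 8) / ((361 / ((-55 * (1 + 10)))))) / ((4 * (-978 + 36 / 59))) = 606815 / 666157632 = 0.00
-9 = -9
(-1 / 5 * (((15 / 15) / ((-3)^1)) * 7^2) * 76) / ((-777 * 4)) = -133 / 1665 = -0.08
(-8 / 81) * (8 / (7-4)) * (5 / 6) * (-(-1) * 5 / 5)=-160 / 729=-0.22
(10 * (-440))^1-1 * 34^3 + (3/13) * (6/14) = -3977055/91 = -43703.90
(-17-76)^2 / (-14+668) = 2883 / 218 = 13.22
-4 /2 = -2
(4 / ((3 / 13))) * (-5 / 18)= -130 / 27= -4.81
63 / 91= 9 / 13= 0.69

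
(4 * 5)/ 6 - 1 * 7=-11/ 3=-3.67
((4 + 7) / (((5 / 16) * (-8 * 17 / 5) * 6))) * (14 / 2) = -77 / 51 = -1.51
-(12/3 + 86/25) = -186/25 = -7.44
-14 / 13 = -1.08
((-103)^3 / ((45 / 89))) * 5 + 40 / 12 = -97252673 / 9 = -10805852.56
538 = 538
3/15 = 1/5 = 0.20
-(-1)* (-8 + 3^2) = 1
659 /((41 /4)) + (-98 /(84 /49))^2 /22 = 6911321 /32472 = 212.84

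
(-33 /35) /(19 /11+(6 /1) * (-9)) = 363 /20125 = 0.02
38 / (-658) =-19 / 329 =-0.06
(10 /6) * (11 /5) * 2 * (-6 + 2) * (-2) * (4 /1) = 704 /3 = 234.67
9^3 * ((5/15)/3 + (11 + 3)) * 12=123444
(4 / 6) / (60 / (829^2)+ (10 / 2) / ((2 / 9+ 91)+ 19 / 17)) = 19418681696 / 1579761135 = 12.29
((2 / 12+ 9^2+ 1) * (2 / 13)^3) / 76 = 493 / 125229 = 0.00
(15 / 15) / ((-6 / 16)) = -8 / 3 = -2.67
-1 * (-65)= 65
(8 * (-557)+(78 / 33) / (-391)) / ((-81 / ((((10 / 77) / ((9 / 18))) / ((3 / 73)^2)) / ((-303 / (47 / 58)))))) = -48001940255660 / 2121428125971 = -22.63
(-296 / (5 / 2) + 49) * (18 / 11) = -6246 / 55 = -113.56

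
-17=-17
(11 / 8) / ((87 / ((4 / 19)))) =11 / 3306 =0.00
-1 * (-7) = 7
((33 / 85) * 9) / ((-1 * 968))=-27 / 7480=-0.00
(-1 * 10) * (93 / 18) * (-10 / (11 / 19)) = 29450 / 33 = 892.42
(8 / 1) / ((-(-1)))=8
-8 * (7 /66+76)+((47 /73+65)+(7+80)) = -1098997 /2409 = -456.20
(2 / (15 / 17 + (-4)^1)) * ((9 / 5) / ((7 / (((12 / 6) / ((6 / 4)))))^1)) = -408 / 1855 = -0.22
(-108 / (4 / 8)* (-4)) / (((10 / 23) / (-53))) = -526608 / 5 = -105321.60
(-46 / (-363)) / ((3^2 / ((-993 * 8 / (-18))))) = 60904 / 9801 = 6.21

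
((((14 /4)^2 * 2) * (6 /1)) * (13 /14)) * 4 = 546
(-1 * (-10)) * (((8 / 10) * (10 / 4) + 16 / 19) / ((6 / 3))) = 270 / 19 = 14.21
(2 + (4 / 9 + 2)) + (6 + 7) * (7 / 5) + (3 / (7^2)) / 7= 349652 / 15435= 22.65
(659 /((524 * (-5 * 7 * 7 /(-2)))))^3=286191179 /264485658059000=0.00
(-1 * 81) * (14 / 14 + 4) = -405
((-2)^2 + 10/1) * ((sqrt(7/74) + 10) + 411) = 7 * sqrt(518)/37 + 5894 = 5898.31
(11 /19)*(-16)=-176 /19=-9.26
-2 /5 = -0.40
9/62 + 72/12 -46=-2471/62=-39.85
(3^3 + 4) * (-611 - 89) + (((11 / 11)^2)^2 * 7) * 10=-21630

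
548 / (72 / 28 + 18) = 959 / 36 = 26.64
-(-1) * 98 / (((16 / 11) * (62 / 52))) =7007 / 124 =56.51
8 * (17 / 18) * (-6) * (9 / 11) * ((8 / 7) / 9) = -1088 / 231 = -4.71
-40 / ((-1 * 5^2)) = 8 / 5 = 1.60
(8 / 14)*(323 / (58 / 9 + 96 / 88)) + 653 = 1768937 / 2611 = 677.49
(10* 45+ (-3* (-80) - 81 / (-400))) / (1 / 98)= 13527969 / 200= 67639.84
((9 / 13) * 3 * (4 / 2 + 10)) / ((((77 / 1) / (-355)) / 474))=-54519480 / 1001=-54465.01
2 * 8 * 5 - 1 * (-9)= 89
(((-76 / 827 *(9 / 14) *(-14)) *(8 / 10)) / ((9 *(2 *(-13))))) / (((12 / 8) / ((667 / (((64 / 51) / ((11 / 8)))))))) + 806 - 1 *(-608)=2429936389 / 1720160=1412.62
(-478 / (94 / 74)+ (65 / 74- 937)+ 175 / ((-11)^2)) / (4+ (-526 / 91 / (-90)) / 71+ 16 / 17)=-2726904584374425 / 10279831288738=-265.27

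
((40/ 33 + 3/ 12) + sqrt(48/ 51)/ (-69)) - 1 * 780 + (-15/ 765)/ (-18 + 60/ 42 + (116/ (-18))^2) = -6181030219/ 7939272 - 4 * sqrt(17)/ 1173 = -778.55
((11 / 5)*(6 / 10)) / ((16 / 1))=0.08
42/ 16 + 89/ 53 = 1825/ 424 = 4.30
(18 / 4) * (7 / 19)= 1.66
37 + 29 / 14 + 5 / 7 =557 / 14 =39.79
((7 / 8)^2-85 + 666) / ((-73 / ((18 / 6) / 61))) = -111699 / 284992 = -0.39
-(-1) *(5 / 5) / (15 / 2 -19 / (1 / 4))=-2 / 137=-0.01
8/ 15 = 0.53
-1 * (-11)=11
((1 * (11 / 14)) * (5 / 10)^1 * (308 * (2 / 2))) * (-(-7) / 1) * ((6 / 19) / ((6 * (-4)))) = -847 / 76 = -11.14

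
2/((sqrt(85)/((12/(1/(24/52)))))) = 144 *sqrt(85)/1105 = 1.20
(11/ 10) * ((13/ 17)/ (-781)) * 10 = -0.01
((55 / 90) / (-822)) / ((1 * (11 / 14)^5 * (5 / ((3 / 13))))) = -134456 / 1173402945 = -0.00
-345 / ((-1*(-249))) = -115 / 83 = -1.39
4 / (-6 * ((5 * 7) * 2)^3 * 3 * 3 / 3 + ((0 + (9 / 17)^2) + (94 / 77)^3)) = -527752148 / 814585163420051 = -0.00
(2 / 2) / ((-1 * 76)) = -1 / 76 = -0.01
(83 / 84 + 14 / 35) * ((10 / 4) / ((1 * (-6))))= -583 / 1008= -0.58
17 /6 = 2.83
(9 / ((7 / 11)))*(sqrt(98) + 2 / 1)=198 / 7 + 99*sqrt(2)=168.29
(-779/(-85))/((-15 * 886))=-779/1129650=-0.00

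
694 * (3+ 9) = 8328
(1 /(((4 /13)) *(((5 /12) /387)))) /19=15093 /95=158.87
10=10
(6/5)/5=6/25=0.24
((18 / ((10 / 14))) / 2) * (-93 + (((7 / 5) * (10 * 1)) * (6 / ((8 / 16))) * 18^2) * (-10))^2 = 18672287417847 / 5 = 3734457483569.40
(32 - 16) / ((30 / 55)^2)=484 / 9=53.78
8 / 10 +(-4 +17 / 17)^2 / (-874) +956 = 4181171 / 4370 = 956.79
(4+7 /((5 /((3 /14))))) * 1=43 /10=4.30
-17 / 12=-1.42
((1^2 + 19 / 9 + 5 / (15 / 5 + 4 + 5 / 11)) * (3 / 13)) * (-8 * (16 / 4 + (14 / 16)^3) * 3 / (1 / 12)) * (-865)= 17317164195 / 17056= 1015312.16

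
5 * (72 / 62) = 180 / 31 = 5.81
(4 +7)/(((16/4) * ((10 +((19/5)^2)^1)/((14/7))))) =275/1222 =0.23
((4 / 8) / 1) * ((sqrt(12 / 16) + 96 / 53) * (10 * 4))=10 * sqrt(3) + 1920 / 53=53.55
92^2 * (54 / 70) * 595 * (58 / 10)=112664304 / 5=22532860.80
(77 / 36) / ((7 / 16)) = 44 / 9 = 4.89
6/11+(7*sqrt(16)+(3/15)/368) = 577771/20240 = 28.55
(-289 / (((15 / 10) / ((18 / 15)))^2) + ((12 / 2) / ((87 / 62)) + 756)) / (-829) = -417104 / 601025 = -0.69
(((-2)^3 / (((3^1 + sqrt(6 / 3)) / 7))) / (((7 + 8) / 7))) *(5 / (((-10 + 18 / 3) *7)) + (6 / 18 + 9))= -1538 / 15 + 1538 *sqrt(2) / 45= -54.20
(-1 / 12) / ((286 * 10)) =-0.00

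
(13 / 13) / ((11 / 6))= 6 / 11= 0.55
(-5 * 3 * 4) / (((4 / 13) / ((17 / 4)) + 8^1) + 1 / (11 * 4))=-7.41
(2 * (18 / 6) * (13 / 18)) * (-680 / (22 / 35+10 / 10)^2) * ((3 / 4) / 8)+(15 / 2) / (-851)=-104.17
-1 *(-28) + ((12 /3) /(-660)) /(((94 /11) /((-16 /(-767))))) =15140572 /540735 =28.00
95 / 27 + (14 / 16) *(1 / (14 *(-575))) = 873973 / 248400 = 3.52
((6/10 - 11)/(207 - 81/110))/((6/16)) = -9152/68067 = -0.13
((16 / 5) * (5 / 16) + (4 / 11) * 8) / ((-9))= -43 / 99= -0.43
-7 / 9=-0.78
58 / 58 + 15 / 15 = 2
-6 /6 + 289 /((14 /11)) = 3165 /14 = 226.07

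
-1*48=-48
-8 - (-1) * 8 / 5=-32 / 5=-6.40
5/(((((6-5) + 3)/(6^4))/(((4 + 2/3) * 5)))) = 37800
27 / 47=0.57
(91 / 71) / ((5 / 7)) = 637 / 355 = 1.79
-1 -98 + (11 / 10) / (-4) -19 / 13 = -52383 / 520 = -100.74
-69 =-69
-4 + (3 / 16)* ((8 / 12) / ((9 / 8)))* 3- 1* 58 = -185 / 3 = -61.67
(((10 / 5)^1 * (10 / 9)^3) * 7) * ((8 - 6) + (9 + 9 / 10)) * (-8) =-1332800 / 729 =-1828.26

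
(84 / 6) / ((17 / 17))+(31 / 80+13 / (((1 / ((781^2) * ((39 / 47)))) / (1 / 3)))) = 8246726817 / 3760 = 2193278.41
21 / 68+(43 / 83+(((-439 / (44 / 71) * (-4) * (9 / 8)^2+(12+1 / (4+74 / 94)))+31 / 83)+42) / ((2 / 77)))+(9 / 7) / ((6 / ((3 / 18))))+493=40013004731107 / 284457600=140664.21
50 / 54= 25 / 27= 0.93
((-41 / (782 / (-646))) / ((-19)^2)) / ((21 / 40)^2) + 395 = 76188815 / 192717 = 395.34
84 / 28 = 3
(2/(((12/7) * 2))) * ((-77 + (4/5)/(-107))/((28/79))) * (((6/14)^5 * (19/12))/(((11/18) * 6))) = -5009015619/6330188480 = -0.79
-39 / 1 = -39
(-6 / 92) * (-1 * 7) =21 / 46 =0.46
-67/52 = -1.29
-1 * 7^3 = -343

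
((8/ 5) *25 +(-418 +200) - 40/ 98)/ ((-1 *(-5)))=-8742/ 245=-35.68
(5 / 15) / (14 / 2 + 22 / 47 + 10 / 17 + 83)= 799 / 218262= 0.00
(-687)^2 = 471969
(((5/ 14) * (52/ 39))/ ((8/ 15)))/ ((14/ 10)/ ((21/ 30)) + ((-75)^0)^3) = 25/ 84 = 0.30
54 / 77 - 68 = -5182 / 77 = -67.30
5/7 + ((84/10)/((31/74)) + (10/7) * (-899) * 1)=-1370919/1085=-1263.52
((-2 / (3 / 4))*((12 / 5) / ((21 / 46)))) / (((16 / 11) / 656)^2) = -299406272 / 105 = -2851488.30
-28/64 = -7/16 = -0.44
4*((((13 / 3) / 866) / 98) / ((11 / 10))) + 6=4201096 / 700161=6.00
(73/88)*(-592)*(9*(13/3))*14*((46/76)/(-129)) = 11306386/8987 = 1258.08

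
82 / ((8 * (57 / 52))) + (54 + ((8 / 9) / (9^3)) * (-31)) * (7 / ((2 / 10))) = 236606261 / 124659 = 1898.03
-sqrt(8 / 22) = -2 * sqrt(11) / 11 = -0.60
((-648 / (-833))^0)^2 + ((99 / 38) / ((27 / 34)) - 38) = -1922 / 57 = -33.72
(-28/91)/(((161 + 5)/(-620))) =1240/1079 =1.15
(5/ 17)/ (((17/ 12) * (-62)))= -30/ 8959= -0.00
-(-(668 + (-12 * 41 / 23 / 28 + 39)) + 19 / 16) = 1816205 / 2576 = 705.05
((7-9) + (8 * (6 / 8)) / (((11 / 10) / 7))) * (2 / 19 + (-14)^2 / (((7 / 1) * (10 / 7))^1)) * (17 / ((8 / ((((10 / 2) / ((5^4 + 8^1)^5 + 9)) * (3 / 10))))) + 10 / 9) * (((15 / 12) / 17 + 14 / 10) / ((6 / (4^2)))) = 3112.85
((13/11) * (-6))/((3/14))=-364/11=-33.09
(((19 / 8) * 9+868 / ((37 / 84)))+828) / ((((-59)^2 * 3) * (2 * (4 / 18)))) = 2504133 / 4121504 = 0.61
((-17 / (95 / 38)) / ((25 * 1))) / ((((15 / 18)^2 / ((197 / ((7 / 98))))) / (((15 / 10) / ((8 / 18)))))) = -11393298 / 3125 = -3645.86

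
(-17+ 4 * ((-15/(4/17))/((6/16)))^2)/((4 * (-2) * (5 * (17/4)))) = -679.90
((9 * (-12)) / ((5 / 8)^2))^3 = -330225942528 / 15625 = -21134460.32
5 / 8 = 0.62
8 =8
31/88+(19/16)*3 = 689/176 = 3.91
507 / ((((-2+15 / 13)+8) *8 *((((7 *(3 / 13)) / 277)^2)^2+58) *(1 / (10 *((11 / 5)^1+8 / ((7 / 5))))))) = 102329843862545442169 / 8465258104699253452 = 12.09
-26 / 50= -13 / 25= -0.52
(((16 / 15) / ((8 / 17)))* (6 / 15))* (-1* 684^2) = -10604736 / 25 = -424189.44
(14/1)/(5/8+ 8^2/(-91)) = -10192/57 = -178.81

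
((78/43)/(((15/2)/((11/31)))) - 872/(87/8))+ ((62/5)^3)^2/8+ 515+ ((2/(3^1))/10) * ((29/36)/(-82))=2432995822065285991/5349162375000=454836.79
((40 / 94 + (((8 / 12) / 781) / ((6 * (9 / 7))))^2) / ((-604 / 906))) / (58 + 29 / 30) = -6560580715 / 606073718547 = -0.01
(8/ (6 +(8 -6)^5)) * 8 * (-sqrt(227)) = -25.38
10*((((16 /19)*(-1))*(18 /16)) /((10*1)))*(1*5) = -90 /19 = -4.74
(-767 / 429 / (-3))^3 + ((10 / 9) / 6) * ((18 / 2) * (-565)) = -913492846 / 970299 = -941.46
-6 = -6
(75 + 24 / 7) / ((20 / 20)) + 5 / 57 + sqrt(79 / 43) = sqrt(3397) / 43 + 31328 / 399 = 79.87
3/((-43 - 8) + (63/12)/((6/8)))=-3/44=-0.07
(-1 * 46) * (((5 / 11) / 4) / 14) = -115 / 308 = -0.37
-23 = -23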